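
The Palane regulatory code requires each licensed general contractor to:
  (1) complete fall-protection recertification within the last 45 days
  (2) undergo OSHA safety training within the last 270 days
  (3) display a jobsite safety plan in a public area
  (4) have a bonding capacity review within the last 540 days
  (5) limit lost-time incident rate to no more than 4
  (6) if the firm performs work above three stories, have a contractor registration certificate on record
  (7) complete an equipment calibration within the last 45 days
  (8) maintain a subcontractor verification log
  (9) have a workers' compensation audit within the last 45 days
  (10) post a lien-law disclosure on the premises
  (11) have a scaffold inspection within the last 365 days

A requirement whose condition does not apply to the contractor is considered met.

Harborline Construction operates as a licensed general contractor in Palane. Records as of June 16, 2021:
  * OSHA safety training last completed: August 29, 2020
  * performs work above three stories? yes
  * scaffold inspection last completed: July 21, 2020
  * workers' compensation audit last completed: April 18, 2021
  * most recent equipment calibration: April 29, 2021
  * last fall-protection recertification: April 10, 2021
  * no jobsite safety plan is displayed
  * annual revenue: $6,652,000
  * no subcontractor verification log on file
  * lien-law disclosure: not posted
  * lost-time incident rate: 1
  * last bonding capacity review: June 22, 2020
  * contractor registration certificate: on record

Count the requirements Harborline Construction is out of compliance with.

7

1. fall-protection recertification 67 days ago vs limit 45 → not met
2. OSHA safety training 291 days ago vs limit 270 → not met
3. jobsite safety plan absent → not met
4. bonding capacity review 359 days ago vs limit 540 → met
5. lost-time incident rate 1 ≤ 4 → met
6. condition 'performs work above three stories' holds; contractor registration certificate present → met
7. equipment calibration 48 days ago vs limit 45 → not met
8. subcontractor verification log absent → not met
9. workers' compensation audit 59 days ago vs limit 45 → not met
10. lien-law disclosure absent → not met
11. scaffold inspection 330 days ago vs limit 365 → met
Not met: 7 of 11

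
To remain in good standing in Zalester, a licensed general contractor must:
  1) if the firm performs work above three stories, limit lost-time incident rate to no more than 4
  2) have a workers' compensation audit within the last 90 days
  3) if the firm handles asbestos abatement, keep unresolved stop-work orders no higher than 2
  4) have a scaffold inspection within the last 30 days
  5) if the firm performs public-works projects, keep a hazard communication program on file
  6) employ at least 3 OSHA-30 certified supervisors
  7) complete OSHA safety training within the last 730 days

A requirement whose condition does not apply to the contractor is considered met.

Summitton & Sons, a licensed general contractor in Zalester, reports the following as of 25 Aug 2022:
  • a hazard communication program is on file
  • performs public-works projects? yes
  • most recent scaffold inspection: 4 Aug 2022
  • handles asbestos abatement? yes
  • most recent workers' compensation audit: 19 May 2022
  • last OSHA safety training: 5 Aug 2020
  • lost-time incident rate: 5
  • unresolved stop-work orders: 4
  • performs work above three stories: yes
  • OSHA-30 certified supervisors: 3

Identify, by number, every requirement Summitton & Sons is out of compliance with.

1. condition 'performs work above three stories' holds; lost-time incident rate 5 > 4 → not met
2. workers' compensation audit 98 days ago vs limit 90 → not met
3. condition 'handles asbestos abatement' holds; unresolved stop-work orders 4 > 2 → not met
4. scaffold inspection 21 days ago vs limit 30 → met
5. condition 'performs public-works projects' holds; hazard communication program present → met
6. OSHA-30 certified supervisors 3 ≥ 3 → met
7. OSHA safety training 750 days ago vs limit 730 → not met
Not met: 1, 2, 3, 7

1, 2, 3, 7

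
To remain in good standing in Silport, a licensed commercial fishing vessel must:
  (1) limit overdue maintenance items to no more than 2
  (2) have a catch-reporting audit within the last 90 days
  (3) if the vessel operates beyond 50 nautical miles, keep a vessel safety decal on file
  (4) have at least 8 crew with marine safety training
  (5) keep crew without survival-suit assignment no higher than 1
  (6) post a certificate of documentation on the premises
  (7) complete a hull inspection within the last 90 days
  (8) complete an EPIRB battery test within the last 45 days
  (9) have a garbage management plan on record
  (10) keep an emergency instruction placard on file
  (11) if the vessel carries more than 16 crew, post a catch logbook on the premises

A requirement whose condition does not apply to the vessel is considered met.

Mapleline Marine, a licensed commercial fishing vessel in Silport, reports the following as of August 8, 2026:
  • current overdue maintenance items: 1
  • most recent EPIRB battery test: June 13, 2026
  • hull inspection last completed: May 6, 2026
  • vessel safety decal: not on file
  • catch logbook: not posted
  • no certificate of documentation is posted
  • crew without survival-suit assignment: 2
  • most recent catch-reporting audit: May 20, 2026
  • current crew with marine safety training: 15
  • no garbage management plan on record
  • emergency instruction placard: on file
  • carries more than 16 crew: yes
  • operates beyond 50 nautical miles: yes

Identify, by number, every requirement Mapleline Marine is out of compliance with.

3, 5, 6, 7, 8, 9, 11

1. overdue maintenance items 1 ≤ 2 → met
2. catch-reporting audit 80 days ago vs limit 90 → met
3. condition 'operates beyond 50 nautical miles' holds; vessel safety decal absent → not met
4. crew with marine safety training 15 ≥ 8 → met
5. crew without survival-suit assignment 2 > 1 → not met
6. certificate of documentation absent → not met
7. hull inspection 94 days ago vs limit 90 → not met
8. EPIRB battery test 56 days ago vs limit 45 → not met
9. garbage management plan absent → not met
10. emergency instruction placard present → met
11. condition 'carries more than 16 crew' holds; catch logbook absent → not met
Not met: 3, 5, 6, 7, 8, 9, 11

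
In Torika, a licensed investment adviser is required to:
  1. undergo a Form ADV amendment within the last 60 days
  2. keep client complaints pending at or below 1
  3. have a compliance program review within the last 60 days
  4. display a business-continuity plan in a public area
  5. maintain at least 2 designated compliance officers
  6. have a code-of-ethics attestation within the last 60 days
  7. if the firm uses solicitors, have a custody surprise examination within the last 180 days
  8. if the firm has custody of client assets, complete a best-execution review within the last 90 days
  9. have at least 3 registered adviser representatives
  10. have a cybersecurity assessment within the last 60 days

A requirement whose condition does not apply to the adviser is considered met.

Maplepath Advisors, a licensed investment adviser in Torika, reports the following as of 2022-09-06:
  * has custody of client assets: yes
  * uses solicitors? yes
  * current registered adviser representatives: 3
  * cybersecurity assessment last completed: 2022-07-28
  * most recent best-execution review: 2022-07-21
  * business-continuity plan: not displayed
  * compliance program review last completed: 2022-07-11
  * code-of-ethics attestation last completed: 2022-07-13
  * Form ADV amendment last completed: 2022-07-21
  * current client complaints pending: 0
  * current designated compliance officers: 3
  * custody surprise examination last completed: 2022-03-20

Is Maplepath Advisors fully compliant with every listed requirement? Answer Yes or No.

1. Form ADV amendment 47 days ago vs limit 60 → met
2. client complaints pending 0 ≤ 1 → met
3. compliance program review 57 days ago vs limit 60 → met
4. business-continuity plan absent → not met
5. designated compliance officers 3 ≥ 2 → met
6. code-of-ethics attestation 55 days ago vs limit 60 → met
7. condition 'uses solicitors' holds; custody surprise examination 170 days ago vs limit 180 → met
8. condition 'has custody of client assets' holds; best-execution review 47 days ago vs limit 90 → met
9. registered adviser representatives 3 ≥ 3 → met
10. cybersecurity assessment 40 days ago vs limit 60 → met
Not met: 4

No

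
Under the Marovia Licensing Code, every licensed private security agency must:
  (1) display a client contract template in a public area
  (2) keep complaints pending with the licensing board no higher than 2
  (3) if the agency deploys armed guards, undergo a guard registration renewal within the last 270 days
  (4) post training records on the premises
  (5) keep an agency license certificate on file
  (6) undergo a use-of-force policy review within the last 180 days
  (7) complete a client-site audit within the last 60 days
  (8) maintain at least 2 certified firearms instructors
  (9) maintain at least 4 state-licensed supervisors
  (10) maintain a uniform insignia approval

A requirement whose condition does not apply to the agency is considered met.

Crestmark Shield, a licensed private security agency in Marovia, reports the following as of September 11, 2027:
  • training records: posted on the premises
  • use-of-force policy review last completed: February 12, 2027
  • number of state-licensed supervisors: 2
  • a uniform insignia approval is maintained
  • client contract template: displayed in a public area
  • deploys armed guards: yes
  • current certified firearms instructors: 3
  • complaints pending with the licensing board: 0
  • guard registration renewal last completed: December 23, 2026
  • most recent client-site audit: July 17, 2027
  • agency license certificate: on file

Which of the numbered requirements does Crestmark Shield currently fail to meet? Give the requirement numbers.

1. client contract template present → met
2. complaints pending with the licensing board 0 ≤ 2 → met
3. condition 'deploys armed guards' holds; guard registration renewal 262 days ago vs limit 270 → met
4. training records present → met
5. agency license certificate present → met
6. use-of-force policy review 211 days ago vs limit 180 → not met
7. client-site audit 56 days ago vs limit 60 → met
8. certified firearms instructors 3 ≥ 2 → met
9. state-licensed supervisors 2 < 4 → not met
10. uniform insignia approval present → met
Not met: 6, 9

6, 9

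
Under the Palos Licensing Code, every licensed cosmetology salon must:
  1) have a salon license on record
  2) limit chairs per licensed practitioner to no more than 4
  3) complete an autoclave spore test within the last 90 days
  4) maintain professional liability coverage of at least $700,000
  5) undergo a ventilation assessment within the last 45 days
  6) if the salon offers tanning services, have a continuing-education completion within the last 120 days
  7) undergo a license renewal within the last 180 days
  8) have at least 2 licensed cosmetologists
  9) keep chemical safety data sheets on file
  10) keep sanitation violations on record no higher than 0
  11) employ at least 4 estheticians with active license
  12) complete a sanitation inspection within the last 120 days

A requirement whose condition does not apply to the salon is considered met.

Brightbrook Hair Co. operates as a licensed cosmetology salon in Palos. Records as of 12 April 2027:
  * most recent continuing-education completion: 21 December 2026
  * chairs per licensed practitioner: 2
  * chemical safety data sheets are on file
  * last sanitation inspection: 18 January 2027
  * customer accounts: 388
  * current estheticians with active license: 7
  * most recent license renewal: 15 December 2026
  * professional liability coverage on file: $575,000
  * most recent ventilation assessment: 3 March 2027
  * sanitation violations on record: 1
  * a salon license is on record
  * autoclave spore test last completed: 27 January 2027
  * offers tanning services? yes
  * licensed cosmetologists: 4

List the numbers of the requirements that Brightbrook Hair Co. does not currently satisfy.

4, 10

1. salon license present → met
2. chairs per licensed practitioner 2 ≤ 4 → met
3. autoclave spore test 75 days ago vs limit 90 → met
4. professional liability coverage $575,000 < $700,000 → not met
5. ventilation assessment 40 days ago vs limit 45 → met
6. condition 'offers tanning services' holds; continuing-education completion 112 days ago vs limit 120 → met
7. license renewal 118 days ago vs limit 180 → met
8. licensed cosmetologists 4 ≥ 2 → met
9. chemical safety data sheets present → met
10. sanitation violations on record 1 > 0 → not met
11. estheticians with active license 7 ≥ 4 → met
12. sanitation inspection 84 days ago vs limit 120 → met
Not met: 4, 10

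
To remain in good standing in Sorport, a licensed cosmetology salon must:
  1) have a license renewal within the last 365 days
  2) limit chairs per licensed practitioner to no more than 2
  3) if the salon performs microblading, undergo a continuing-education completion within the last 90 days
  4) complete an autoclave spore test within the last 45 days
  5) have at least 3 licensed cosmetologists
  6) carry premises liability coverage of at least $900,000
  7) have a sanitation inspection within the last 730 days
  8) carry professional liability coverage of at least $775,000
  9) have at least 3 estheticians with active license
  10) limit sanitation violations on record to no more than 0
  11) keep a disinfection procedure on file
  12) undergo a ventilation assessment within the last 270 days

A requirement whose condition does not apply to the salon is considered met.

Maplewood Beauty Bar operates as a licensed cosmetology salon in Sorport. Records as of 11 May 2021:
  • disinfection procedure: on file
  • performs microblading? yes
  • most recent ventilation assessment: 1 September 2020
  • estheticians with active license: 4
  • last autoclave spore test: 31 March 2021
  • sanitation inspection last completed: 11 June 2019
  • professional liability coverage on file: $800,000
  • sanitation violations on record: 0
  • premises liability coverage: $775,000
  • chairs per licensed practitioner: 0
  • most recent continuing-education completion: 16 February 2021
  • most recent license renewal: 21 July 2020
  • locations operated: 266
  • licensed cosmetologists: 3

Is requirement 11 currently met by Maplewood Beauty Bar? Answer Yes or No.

Yes

11. disinfection procedure present → met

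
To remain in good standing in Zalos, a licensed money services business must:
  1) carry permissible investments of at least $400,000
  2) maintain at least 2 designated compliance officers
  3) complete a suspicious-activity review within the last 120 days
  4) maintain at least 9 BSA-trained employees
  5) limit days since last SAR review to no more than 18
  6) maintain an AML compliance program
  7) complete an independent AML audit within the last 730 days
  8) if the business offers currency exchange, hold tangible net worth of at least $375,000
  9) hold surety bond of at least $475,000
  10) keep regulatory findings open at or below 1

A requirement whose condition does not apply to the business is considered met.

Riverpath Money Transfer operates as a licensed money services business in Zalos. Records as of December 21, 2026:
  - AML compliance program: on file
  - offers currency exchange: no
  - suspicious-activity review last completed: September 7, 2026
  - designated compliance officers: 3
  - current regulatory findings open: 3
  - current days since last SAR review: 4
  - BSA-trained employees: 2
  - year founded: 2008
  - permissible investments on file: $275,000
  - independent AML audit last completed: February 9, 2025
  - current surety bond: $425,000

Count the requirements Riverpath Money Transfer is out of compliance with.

4

1. permissible investments $275,000 < $400,000 → not met
2. designated compliance officers 3 ≥ 2 → met
3. suspicious-activity review 105 days ago vs limit 120 → met
4. BSA-trained employees 2 < 9 → not met
5. days since last SAR review 4 ≤ 18 → met
6. AML compliance program present → met
7. independent AML audit 680 days ago vs limit 730 → met
8. condition 'offers currency exchange' does not hold → requirement n/a → met
9. surety bond $425,000 < $475,000 → not met
10. regulatory findings open 3 > 1 → not met
Not met: 4 of 10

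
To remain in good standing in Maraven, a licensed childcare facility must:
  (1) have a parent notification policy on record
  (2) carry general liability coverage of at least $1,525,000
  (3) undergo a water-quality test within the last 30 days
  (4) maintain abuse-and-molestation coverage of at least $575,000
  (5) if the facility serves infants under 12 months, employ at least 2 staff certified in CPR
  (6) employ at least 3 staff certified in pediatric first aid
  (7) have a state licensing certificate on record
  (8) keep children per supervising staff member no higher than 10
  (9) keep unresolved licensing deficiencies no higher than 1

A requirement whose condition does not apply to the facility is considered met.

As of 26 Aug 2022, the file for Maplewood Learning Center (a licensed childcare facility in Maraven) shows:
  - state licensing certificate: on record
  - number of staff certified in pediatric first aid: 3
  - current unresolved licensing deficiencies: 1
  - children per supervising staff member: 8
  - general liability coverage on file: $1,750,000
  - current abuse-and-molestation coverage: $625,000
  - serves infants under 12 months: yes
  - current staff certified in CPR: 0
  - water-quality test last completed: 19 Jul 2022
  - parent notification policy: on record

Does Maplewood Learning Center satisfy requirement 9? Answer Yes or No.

9. unresolved licensing deficiencies 1 ≤ 1 → met

Yes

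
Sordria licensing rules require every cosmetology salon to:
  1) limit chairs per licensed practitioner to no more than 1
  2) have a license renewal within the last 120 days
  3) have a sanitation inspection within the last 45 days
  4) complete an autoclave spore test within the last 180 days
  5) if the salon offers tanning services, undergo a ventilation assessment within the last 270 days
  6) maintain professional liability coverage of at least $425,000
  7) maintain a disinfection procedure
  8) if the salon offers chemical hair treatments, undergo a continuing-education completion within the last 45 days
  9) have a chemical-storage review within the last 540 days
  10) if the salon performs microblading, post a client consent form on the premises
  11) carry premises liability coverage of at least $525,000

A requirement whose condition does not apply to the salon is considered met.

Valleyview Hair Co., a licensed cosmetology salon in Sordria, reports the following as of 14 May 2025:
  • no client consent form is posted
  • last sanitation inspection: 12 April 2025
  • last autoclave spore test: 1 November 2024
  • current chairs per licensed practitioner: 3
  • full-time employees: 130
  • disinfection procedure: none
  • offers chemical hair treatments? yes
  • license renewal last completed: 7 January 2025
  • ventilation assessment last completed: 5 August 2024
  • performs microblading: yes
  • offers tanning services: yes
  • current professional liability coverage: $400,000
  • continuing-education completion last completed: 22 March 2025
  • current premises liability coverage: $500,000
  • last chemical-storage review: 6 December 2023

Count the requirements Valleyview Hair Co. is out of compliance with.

9

1. chairs per licensed practitioner 3 > 1 → not met
2. license renewal 127 days ago vs limit 120 → not met
3. sanitation inspection 32 days ago vs limit 45 → met
4. autoclave spore test 194 days ago vs limit 180 → not met
5. condition 'offers tanning services' holds; ventilation assessment 282 days ago vs limit 270 → not met
6. professional liability coverage $400,000 < $425,000 → not met
7. disinfection procedure absent → not met
8. condition 'offers chemical hair treatments' holds; continuing-education completion 53 days ago vs limit 45 → not met
9. chemical-storage review 525 days ago vs limit 540 → met
10. condition 'performs microblading' holds; client consent form absent → not met
11. premises liability coverage $500,000 < $525,000 → not met
Not met: 9 of 11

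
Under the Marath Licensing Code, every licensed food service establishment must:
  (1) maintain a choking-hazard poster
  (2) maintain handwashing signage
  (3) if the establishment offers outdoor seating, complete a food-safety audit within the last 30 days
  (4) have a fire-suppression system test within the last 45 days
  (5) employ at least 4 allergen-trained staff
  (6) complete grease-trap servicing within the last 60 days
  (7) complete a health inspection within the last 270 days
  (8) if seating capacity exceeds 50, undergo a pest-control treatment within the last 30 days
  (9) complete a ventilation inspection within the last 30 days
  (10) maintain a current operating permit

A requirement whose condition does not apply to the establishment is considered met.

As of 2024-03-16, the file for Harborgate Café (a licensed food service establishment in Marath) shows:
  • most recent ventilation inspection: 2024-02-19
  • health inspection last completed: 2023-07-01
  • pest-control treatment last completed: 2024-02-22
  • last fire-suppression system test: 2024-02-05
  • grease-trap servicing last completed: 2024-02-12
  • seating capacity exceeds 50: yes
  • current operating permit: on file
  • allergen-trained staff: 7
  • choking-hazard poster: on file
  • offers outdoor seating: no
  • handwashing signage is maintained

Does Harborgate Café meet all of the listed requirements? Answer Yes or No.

1. choking-hazard poster present → met
2. handwashing signage present → met
3. condition 'offers outdoor seating' does not hold → requirement n/a → met
4. fire-suppression system test 40 days ago vs limit 45 → met
5. allergen-trained staff 7 ≥ 4 → met
6. grease-trap servicing 33 days ago vs limit 60 → met
7. health inspection 259 days ago vs limit 270 → met
8. condition 'seating capacity exceeds 50' holds; pest-control treatment 23 days ago vs limit 30 → met
9. ventilation inspection 26 days ago vs limit 30 → met
10. current operating permit present → met
All met.

Yes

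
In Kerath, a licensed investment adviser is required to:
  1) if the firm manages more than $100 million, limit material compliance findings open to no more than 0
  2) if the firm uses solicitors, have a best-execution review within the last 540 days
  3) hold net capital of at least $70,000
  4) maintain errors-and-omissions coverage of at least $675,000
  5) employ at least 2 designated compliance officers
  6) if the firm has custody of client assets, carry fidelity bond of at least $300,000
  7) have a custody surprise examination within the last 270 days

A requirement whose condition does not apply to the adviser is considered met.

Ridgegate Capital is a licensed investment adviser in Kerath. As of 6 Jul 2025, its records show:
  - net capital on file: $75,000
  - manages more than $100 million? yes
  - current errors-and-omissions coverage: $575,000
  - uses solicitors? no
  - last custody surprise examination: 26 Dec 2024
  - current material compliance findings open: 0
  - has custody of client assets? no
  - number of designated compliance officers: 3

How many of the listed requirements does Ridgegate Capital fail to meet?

1

1. condition 'manages more than $100 million' holds; material compliance findings open 0 ≤ 0 → met
2. condition 'uses solicitors' does not hold → requirement n/a → met
3. net capital $75,000 ≥ $70,000 → met
4. errors-and-omissions coverage $575,000 < $675,000 → not met
5. designated compliance officers 3 ≥ 2 → met
6. condition 'has custody of client assets' does not hold → requirement n/a → met
7. custody surprise examination 192 days ago vs limit 270 → met
Not met: 1 of 7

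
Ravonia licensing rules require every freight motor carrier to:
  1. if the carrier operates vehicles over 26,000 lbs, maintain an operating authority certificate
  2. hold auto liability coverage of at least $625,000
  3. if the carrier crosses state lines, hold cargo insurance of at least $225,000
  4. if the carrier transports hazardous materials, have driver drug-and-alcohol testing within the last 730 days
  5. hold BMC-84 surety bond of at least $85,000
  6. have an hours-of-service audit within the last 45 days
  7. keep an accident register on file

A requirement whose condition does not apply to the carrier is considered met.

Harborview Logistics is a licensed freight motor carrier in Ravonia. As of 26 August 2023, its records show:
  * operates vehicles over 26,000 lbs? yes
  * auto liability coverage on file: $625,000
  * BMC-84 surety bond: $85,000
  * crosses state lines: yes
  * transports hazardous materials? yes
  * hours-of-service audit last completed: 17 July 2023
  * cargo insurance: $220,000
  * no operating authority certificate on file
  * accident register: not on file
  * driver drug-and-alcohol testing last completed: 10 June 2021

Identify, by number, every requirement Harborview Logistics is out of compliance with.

1, 3, 4, 7

1. condition 'operates vehicles over 26,000 lbs' holds; operating authority certificate absent → not met
2. auto liability coverage $625,000 ≥ $625,000 → met
3. condition 'crosses state lines' holds; cargo insurance $220,000 < $225,000 → not met
4. condition 'transports hazardous materials' holds; driver drug-and-alcohol testing 807 days ago vs limit 730 → not met
5. BMC-84 surety bond $85,000 ≥ $85,000 → met
6. hours-of-service audit 40 days ago vs limit 45 → met
7. accident register absent → not met
Not met: 1, 3, 4, 7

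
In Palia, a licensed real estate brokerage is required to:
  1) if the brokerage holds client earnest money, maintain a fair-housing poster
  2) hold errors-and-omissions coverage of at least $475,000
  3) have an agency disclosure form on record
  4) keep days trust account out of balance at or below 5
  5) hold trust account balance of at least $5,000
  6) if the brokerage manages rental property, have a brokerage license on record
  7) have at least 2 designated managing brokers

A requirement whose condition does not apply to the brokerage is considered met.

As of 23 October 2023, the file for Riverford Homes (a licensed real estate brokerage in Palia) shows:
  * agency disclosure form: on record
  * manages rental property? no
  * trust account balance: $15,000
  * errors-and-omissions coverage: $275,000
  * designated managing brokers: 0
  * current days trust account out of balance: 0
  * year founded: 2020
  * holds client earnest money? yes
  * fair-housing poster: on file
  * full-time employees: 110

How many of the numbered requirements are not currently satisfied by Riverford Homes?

1. condition 'holds client earnest money' holds; fair-housing poster present → met
2. errors-and-omissions coverage $275,000 < $475,000 → not met
3. agency disclosure form present → met
4. days trust account out of balance 0 ≤ 5 → met
5. trust account balance $15,000 ≥ $5,000 → met
6. condition 'manages rental property' does not hold → requirement n/a → met
7. designated managing brokers 0 < 2 → not met
Not met: 2 of 7

2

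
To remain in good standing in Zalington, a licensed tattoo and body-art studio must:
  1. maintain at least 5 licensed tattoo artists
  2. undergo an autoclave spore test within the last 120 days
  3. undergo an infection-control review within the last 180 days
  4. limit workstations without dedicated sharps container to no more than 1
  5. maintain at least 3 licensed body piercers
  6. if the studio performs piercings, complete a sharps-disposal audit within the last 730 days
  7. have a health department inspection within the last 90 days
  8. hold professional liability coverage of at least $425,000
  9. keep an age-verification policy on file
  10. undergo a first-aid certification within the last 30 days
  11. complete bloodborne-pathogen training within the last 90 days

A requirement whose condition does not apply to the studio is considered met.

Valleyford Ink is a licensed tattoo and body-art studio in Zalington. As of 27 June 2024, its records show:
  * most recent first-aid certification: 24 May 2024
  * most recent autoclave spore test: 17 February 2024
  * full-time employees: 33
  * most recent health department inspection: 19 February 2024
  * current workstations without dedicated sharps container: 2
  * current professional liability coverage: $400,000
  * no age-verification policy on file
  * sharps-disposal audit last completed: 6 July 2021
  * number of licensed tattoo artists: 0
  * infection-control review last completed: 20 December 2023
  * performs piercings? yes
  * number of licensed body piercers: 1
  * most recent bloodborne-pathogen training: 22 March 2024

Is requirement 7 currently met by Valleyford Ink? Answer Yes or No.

No

7. health department inspection 129 days ago vs limit 90 → not met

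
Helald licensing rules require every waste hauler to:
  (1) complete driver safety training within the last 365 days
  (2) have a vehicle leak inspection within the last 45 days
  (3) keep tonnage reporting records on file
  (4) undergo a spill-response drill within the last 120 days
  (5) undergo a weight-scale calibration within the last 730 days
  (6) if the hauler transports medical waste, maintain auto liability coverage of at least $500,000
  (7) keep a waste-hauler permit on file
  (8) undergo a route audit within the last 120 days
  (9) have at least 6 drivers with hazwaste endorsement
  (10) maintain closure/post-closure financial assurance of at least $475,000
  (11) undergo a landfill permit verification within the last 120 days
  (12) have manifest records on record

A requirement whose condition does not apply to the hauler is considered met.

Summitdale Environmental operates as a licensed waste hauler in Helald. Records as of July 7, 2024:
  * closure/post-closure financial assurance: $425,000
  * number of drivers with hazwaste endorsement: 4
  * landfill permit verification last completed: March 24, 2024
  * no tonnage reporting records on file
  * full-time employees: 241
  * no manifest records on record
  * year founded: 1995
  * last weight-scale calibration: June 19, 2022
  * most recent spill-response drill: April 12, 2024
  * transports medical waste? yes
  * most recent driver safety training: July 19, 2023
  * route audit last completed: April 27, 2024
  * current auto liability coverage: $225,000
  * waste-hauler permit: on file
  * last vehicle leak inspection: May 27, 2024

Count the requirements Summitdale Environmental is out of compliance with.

6

1. driver safety training 354 days ago vs limit 365 → met
2. vehicle leak inspection 41 days ago vs limit 45 → met
3. tonnage reporting records absent → not met
4. spill-response drill 86 days ago vs limit 120 → met
5. weight-scale calibration 749 days ago vs limit 730 → not met
6. condition 'transports medical waste' holds; auto liability coverage $225,000 < $500,000 → not met
7. waste-hauler permit present → met
8. route audit 71 days ago vs limit 120 → met
9. drivers with hazwaste endorsement 4 < 6 → not met
10. closure/post-closure financial assurance $425,000 < $475,000 → not met
11. landfill permit verification 105 days ago vs limit 120 → met
12. manifest records absent → not met
Not met: 6 of 12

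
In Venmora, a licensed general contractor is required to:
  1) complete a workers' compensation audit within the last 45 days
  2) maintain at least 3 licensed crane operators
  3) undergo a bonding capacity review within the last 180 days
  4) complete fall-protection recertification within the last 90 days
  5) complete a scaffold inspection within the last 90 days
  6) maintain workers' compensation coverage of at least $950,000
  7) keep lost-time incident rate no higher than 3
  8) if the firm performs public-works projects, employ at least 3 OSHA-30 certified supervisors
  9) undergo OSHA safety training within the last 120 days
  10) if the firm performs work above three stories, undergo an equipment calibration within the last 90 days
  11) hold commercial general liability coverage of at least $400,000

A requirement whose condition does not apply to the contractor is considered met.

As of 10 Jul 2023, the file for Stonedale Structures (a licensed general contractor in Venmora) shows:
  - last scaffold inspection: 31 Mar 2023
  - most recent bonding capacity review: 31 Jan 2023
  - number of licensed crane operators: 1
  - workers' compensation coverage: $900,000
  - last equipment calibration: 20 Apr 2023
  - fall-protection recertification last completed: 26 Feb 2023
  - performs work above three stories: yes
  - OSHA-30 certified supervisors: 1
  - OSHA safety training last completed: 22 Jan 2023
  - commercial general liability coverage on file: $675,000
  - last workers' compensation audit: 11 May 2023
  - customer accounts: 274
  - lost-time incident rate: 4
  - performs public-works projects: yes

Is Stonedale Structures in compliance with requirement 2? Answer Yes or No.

2. licensed crane operators 1 < 3 → not met

No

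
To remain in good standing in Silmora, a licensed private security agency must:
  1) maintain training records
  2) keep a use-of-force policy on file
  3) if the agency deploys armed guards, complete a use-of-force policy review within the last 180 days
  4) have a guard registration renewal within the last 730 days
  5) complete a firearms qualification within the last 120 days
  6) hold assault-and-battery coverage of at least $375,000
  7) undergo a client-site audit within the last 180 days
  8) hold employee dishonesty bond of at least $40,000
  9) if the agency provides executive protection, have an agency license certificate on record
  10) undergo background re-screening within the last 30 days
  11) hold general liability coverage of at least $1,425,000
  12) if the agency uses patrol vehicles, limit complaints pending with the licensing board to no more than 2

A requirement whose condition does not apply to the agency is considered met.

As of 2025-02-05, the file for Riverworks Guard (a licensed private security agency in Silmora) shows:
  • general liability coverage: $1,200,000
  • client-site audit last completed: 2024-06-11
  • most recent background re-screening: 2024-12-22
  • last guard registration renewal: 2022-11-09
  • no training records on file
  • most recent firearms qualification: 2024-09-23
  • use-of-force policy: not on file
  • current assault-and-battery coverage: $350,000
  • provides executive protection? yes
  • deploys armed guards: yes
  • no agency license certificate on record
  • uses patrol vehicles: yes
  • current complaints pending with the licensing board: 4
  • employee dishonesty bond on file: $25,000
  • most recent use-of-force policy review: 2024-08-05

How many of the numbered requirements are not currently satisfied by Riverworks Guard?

1. training records absent → not met
2. use-of-force policy absent → not met
3. condition 'deploys armed guards' holds; use-of-force policy review 184 days ago vs limit 180 → not met
4. guard registration renewal 819 days ago vs limit 730 → not met
5. firearms qualification 135 days ago vs limit 120 → not met
6. assault-and-battery coverage $350,000 < $375,000 → not met
7. client-site audit 239 days ago vs limit 180 → not met
8. employee dishonesty bond $25,000 < $40,000 → not met
9. condition 'provides executive protection' holds; agency license certificate absent → not met
10. background re-screening 45 days ago vs limit 30 → not met
11. general liability coverage $1,200,000 < $1,425,000 → not met
12. condition 'uses patrol vehicles' holds; complaints pending with the licensing board 4 > 2 → not met
Not met: 12 of 12

12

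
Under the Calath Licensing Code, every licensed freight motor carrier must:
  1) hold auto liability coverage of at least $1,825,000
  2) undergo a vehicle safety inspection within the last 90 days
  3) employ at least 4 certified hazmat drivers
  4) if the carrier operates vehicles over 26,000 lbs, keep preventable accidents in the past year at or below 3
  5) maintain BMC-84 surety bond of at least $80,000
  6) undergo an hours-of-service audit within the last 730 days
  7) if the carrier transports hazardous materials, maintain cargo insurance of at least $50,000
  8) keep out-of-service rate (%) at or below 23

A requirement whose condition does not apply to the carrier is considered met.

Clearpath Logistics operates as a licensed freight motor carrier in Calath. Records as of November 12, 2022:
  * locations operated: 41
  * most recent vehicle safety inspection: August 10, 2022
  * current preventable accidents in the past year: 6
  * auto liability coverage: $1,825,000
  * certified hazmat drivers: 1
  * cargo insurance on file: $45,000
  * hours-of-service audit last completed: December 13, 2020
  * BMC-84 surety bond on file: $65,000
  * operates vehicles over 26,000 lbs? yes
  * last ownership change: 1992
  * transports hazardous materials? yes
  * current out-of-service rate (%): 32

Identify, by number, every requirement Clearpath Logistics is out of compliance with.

2, 3, 4, 5, 7, 8

1. auto liability coverage $1,825,000 ≥ $1,825,000 → met
2. vehicle safety inspection 94 days ago vs limit 90 → not met
3. certified hazmat drivers 1 < 4 → not met
4. condition 'operates vehicles over 26,000 lbs' holds; preventable accidents in the past year 6 > 3 → not met
5. BMC-84 surety bond $65,000 < $80,000 → not met
6. hours-of-service audit 699 days ago vs limit 730 → met
7. condition 'transports hazardous materials' holds; cargo insurance $45,000 < $50,000 → not met
8. out-of-service rate (%) 32 > 23 → not met
Not met: 2, 3, 4, 5, 7, 8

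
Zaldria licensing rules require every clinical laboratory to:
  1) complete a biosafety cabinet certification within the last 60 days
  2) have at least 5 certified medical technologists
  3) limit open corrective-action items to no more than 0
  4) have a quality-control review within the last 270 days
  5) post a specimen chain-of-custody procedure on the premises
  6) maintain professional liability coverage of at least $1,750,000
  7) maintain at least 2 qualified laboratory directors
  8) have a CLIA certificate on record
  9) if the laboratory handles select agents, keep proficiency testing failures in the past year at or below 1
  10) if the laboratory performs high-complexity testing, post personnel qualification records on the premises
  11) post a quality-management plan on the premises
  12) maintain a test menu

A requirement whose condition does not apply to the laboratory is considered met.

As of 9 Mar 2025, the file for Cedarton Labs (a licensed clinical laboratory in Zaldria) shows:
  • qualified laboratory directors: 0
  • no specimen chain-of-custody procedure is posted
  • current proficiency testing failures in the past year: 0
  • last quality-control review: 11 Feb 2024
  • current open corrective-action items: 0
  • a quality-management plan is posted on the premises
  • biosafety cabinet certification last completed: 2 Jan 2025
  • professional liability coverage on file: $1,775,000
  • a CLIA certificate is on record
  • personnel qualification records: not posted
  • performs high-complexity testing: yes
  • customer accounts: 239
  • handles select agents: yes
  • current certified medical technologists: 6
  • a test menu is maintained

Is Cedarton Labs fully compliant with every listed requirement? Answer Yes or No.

1. biosafety cabinet certification 66 days ago vs limit 60 → not met
2. certified medical technologists 6 ≥ 5 → met
3. open corrective-action items 0 ≤ 0 → met
4. quality-control review 392 days ago vs limit 270 → not met
5. specimen chain-of-custody procedure absent → not met
6. professional liability coverage $1,775,000 ≥ $1,750,000 → met
7. qualified laboratory directors 0 < 2 → not met
8. CLIA certificate present → met
9. condition 'handles select agents' holds; proficiency testing failures in the past year 0 ≤ 1 → met
10. condition 'performs high-complexity testing' holds; personnel qualification records absent → not met
11. quality-management plan present → met
12. test menu present → met
Not met: 1, 4, 5, 7, 10

No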